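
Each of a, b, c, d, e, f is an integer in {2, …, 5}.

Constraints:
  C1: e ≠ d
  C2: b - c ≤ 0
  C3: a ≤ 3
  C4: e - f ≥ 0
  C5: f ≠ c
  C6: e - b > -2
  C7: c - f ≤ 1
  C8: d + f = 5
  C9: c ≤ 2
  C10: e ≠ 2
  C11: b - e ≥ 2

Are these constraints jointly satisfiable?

Constraints 2, 4, 7, and 11 give f − c ≥ -1, c − b ≥ 0, b − e ≥ 2, e − f ≥ 0.
Adding all 4 inequalities: the left sides telescope to 0, and the right sides sum to (-1) + 0 + 2 + 0 = 1. So 0 ≥ 1, which is false.

Unsatisfiable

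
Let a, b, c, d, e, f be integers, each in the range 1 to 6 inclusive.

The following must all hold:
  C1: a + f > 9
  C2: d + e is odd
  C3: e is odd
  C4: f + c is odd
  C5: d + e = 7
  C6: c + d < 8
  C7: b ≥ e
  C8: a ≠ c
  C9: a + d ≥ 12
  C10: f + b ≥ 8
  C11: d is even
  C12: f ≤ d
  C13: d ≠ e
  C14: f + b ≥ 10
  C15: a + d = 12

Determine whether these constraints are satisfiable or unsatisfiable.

Satisfiable

Take a = 6, b = 6, c = 1, d = 6, e = 1, f = 4. Then constraint 1: a + f = 10; constraint 5: d + e = 7, and every other listed constraint is also met.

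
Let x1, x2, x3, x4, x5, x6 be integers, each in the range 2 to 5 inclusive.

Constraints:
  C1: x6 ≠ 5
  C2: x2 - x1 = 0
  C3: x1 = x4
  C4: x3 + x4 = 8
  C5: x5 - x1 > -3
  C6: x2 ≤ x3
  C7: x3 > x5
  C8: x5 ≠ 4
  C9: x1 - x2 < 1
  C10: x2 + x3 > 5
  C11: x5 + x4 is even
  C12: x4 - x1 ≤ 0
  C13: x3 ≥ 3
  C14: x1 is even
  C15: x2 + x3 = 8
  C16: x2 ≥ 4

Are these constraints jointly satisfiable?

Satisfiable

Try x1 = 4, x2 = 4, x3 = 4, x4 = 4, x5 = 2, x6 = 4.
Check constraint 2: x2 - x1 = 0; constraint 4: x3 + x4 = 8. The remaining constraints are straightforward to verify.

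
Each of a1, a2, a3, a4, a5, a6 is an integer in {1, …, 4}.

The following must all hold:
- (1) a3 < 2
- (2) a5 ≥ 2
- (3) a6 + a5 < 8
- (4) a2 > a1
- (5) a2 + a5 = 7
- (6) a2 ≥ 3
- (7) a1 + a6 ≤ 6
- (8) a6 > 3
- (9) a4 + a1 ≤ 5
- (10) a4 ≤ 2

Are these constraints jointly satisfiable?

Satisfiable

The assignment a1 = 1, a2 = 4, a3 = 1, a4 = 1, a5 = 3, a6 = 4 works:
  constraint 3 holds since a6 + a5 = 7.
  constraint 5 holds since a2 + a5 = 7.
The rest check out directly.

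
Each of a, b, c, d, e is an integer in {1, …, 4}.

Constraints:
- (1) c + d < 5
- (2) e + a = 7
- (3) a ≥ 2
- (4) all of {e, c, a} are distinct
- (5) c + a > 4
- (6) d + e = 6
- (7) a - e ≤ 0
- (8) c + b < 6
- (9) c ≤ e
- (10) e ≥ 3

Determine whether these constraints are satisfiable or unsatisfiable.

Satisfiable

Take a = 3, b = 3, c = 2, d = 2, e = 4. Then constraint 1: c + d = 4; constraint 2: e + a = 7; constraint 5: c + a = 5, and every other listed constraint is also met.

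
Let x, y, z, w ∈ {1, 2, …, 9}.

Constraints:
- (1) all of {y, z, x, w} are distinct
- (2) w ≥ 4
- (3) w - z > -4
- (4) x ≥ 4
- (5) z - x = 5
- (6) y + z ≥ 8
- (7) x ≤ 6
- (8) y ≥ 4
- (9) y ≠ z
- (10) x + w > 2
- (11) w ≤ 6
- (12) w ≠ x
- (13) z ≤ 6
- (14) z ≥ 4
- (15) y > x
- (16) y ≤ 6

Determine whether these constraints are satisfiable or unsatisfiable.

Unsatisfiable

Constraints 2, 4, 7, 8, 11, 13, 14, and 16 confine each of y, z, x, w to the 3 values {4, …, 6}.
Constraint 1 requires all 4 of them to be distinct, but only 3 values are available — impossible by the pigeonhole principle.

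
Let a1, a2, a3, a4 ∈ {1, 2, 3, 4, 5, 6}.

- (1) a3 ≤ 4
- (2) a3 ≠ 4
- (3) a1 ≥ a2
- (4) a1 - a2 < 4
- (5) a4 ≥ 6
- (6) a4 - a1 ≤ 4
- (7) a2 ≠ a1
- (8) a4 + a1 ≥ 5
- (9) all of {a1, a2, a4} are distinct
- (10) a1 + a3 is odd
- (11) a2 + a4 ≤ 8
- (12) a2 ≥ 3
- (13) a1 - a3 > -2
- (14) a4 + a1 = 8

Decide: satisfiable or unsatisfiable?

Unsatisfiable

From constraint 5: a4 ≥ 6. From constraints 3 and 12: a1 ≥ a2 ≥ 3. Hence a4 + a1 ≥ 9. But constraint 14 requires a4 + a1 = 8, and 8 < 9. Contradiction.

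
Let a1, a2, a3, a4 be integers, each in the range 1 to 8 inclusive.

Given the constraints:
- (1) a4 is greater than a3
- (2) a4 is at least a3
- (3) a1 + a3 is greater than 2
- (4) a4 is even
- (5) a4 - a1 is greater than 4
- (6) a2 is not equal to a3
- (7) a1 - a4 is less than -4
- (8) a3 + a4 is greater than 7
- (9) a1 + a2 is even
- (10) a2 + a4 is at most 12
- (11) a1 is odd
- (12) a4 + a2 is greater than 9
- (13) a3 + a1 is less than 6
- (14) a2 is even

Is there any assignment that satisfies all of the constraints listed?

Unsatisfiable

Constraint 11 makes a1 odd and constraint 14 makes a2 even, so a1 + a2 must be odd. Constraint 9 says a1 + a2 is even — contradiction.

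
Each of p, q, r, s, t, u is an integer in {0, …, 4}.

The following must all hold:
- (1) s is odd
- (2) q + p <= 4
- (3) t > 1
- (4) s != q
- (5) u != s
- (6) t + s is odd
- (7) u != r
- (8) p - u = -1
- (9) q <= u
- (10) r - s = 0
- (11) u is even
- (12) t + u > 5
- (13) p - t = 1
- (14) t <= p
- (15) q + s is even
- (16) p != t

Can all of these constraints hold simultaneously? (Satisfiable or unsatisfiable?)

Satisfiable

Try p = 3, q = 1, r = 3, s = 3, t = 2, u = 4.
Check constraint 2: q + p = 4; constraint 8: p - u = -1. The remaining constraints are straightforward to verify.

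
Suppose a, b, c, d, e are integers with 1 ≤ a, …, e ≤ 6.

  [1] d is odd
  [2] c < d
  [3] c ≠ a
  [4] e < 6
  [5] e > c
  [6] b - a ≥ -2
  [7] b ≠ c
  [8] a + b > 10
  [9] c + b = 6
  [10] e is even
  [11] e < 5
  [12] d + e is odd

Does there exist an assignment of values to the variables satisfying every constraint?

The assignment a = 6, b = 5, c = 1, d = 5, e = 2 works:
  constraint 6 holds since b - a = -1.
  constraint 8 holds since a + b = 11.
  constraint 9 holds since c + b = 6.
The rest check out directly.

Satisfiable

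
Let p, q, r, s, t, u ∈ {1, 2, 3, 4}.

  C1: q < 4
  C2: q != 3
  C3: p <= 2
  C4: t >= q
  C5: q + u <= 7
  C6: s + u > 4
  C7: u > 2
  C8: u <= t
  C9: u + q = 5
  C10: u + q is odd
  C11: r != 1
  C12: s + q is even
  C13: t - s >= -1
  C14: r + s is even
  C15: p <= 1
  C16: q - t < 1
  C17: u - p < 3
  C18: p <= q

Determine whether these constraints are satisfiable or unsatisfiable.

Satisfiable

Try p = 1, q = 2, r = 4, s = 2, t = 4, u = 3.
Check constraint 5: q + u = 5; constraint 6: s + u = 5. The remaining constraints are straightforward to verify.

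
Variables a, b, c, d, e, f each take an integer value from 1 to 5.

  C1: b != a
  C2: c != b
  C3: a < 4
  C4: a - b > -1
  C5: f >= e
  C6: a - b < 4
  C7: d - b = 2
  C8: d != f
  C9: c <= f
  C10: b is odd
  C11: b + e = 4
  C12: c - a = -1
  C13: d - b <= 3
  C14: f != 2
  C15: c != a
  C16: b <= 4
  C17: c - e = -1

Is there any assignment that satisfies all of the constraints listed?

Satisfiable

The assignment a = 3, b = 1, c = 2, d = 3, e = 3, f = 5 works:
  constraint 4 holds since a - b = 2.
  constraint 6 holds since a - b = 2.
  constraint 7 holds since d - b = 2.
The rest check out directly.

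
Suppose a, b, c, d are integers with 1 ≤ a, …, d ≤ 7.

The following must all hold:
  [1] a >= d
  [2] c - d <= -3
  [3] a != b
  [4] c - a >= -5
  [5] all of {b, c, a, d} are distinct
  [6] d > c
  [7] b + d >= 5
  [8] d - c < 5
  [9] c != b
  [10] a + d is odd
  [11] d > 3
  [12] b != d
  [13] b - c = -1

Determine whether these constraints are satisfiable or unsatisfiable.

Satisfiable

One satisfying assignment is a = 7, b = 1, c = 2, d = 6.
For the less obvious constraints — constraint 2: c - d = -4; constraint 4: c - a = -5; constraint 7: b + d = 7 — and the others hold by inspection.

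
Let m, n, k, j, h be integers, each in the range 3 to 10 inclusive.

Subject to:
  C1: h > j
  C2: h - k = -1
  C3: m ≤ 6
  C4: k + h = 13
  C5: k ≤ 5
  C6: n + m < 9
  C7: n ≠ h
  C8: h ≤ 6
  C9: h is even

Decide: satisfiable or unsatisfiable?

From constraint 5: k ≤ 5. From constraint 8: h ≤ 6. Hence k + h ≤ 11. But constraint 4 requires k + h = 13, and 13 > 11. Contradiction.

Unsatisfiable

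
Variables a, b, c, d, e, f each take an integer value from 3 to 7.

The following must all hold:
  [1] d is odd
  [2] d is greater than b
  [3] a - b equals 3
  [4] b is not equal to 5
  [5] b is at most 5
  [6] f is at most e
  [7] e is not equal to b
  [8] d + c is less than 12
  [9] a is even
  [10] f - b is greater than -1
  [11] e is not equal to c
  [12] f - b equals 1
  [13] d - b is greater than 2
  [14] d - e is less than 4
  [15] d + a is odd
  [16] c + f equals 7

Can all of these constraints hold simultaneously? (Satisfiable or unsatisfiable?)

Satisfiable

Setting (a, b, c, d, e, f) = (6, 3, 3, 7, 4, 4) satisfies everything: constraint 3: a - b = 3; constraint 8: d + c = 10; constraint 10: f - b = 1, and the others follow.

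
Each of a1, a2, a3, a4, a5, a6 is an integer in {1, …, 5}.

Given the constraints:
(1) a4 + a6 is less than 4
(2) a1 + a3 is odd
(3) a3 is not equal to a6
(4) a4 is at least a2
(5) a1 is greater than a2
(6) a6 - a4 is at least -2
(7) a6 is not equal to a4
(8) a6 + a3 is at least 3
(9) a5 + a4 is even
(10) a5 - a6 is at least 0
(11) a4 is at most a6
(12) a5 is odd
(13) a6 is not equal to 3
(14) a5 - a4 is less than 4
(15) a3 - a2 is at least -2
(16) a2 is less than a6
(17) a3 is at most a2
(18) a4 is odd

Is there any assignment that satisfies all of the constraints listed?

Satisfiable

The assignment a1 = 2, a2 = 1, a3 = 1, a4 = 1, a5 = 3, a6 = 2 works:
  constraint 1 holds since a4 + a6 = 3.
  constraint 6 holds since a6 - a4 = 1.
The rest check out directly.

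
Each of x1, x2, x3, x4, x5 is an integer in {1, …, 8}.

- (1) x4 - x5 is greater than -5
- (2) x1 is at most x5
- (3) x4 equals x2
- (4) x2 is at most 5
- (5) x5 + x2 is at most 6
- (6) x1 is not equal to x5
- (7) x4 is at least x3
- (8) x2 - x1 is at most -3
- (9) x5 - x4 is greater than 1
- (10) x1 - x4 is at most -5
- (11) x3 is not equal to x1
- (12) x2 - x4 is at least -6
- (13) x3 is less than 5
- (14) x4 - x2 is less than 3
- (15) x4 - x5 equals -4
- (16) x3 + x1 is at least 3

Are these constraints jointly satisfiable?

Unsatisfiable

Constraints 8, 10, and 12 give x2 − x4 ≥ -6, x4 − x1 ≥ 5, x1 − x2 ≥ 3.
Adding all 3 inequalities: the left sides telescope to 0, and the right sides sum to (-6) + 5 + 3 = 2. So 0 ≥ 2, which is false.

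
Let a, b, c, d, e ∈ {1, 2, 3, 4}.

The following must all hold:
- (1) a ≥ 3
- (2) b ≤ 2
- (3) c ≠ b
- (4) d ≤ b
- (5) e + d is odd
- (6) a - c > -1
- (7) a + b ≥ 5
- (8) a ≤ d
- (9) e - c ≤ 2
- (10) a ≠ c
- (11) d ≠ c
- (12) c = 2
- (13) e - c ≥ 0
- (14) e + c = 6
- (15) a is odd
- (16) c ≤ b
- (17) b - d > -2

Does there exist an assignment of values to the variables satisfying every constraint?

From constraints 1 and 8: d ≥ a and a ≥ 3, so d ≥ 3. From constraints 2 and 4: d ≤ b and b ≤ 2, so d ≤ 2. But 2 < 3, so no value of d works.

Unsatisfiable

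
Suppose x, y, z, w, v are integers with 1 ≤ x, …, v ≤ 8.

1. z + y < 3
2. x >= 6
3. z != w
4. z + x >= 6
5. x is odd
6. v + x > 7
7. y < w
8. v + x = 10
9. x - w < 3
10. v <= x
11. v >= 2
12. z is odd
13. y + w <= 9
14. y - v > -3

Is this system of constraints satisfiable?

Satisfiable

The assignment x = 7, y = 1, z = 1, w = 7, v = 3 works:
  constraint 1 holds since z + y = 2.
  constraint 4 holds since z + x = 8.
The rest check out directly.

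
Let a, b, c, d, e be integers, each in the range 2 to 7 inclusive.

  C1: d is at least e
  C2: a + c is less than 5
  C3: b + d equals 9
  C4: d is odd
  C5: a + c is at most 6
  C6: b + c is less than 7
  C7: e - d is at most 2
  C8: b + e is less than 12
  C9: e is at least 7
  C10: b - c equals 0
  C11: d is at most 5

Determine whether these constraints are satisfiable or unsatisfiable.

From constraint 9: e ≥ 7. From constraints 1 and 11: e ≤ d and d ≤ 5, so e ≤ 5. But 5 < 7, so no value of e works.

Unsatisfiable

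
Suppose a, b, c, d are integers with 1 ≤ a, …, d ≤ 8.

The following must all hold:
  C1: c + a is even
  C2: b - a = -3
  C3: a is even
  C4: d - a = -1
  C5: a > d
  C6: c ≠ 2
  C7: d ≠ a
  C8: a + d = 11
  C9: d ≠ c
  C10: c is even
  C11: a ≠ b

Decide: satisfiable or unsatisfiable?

Satisfiable

Take a = 6, b = 3, c = 6, d = 5. Then constraint 2: b - a = -3; constraint 4: d - a = -1, and every other listed constraint is also met.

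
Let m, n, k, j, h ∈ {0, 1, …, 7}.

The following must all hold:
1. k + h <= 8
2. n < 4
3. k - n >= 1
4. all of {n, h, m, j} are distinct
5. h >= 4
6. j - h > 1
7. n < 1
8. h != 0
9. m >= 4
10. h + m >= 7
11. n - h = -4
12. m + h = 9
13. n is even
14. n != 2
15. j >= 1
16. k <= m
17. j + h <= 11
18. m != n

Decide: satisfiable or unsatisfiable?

Satisfiable

Setting (m, n, k, j, h) = (5, 0, 4, 6, 4) satisfies everything: constraint 1: k + h = 8; constraint 3: k - n = 4, and the others follow.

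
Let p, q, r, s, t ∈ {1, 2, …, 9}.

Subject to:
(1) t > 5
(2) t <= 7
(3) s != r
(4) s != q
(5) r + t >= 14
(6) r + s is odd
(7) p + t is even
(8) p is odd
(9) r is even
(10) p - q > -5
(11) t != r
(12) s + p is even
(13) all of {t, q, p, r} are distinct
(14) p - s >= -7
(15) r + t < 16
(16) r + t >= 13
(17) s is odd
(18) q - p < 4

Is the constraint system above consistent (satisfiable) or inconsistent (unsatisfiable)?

Satisfiable

Setting (p, q, r, s, t) = (1, 3, 8, 7, 7) satisfies everything: constraint 5: r + t = 15; constraint 10: p - q = -2, and the others follow.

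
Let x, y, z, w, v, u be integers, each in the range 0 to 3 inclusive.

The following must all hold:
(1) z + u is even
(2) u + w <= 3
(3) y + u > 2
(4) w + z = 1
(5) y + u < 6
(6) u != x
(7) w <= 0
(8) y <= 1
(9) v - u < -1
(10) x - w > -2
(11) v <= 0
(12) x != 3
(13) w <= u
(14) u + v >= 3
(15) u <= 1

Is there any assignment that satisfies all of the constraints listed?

Unsatisfiable

From constraint 15: u ≤ 1. From constraint 11: v ≤ 0. Hence u + v ≤ 1. But constraint 14 requires u + v ≥ 3, and 3 > 1. Contradiction.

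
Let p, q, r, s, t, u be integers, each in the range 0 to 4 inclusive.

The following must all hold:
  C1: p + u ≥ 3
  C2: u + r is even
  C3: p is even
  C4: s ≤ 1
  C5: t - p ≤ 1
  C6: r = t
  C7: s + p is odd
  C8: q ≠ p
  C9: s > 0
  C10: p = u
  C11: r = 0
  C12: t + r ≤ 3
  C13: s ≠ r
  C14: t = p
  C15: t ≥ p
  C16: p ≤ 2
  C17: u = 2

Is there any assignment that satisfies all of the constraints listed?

Unsatisfiable

Constraint 11 fixes r = 0 and constraint 17 fixes u = 2. Constraints 6, 10, and 14 give r = t = p = u, so r = u. But 0 ≠ 2 — contradiction.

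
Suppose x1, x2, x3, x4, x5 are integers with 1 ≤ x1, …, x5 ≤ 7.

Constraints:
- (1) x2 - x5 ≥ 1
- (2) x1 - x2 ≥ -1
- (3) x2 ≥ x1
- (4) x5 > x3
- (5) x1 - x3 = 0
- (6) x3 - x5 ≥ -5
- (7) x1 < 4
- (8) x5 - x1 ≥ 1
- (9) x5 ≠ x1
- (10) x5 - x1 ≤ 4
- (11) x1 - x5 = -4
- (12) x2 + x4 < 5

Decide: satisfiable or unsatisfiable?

Constraints 1, 2, and 8 give x5 − x1 ≥ 1, x1 − x2 ≥ -1, x2 − x5 ≥ 1.
Adding all 3 inequalities: the left sides telescope to 0, and the right sides sum to 1 + (-1) + 1 = 1. So 0 ≥ 1, which is false.

Unsatisfiable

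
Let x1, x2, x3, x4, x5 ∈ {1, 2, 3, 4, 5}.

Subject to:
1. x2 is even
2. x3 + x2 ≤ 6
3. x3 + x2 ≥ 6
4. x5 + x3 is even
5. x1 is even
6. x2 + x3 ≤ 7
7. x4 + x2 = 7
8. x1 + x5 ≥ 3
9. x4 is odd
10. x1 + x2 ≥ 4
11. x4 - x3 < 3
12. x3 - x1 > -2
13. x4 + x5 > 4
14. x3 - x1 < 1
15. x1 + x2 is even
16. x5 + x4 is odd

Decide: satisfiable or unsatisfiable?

One satisfying assignment is x1 = 4, x2 = 2, x3 = 4, x4 = 5, x5 = 2.
For the less obvious constraints — constraint 2: x3 + x2 = 6; constraint 3: x3 + x2 = 6; constraint 6: x2 + x3 = 6 — and the others hold by inspection.

Satisfiable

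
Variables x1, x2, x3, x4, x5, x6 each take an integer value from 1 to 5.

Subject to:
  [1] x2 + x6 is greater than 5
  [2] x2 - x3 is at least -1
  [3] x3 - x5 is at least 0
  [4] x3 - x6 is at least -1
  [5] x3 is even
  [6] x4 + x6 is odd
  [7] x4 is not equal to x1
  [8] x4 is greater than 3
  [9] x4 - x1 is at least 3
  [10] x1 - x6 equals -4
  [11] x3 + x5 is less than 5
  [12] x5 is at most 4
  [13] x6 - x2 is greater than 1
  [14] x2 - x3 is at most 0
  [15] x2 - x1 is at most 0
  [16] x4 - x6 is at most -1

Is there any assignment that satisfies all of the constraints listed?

Constraints 2, 4, 9, 15, and 16 give x2 − x3 ≥ -1, x3 − x6 ≥ -1, x6 − x4 ≥ 1, x4 − x1 ≥ 3, x1 − x2 ≥ 0.
Adding all 5 inequalities: the left sides telescope to 0, and the right sides sum to (-1) + (-1) + 1 + 3 + 0 = 2. So 0 ≥ 2, which is false.

Unsatisfiable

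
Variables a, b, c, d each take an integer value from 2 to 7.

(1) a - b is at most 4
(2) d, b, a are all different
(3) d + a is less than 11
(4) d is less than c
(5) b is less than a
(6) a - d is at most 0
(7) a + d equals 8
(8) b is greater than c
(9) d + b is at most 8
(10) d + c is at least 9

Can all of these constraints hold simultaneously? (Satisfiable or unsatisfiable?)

Constraints 4, 5, 6, and 8 give b < a, a ≤ d, d < c, c < b. Chaining: b < a ≤ d < c < b, which forces b < b — impossible.

Unsatisfiable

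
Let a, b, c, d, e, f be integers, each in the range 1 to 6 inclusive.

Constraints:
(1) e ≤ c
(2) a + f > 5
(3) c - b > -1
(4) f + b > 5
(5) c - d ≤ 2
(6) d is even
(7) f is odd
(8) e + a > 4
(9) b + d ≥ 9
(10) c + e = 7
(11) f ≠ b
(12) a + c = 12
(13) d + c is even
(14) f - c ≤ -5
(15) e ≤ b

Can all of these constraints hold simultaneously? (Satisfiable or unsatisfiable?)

Satisfiable

The assignment a = 6, b = 6, c = 6, d = 6, e = 1, f = 1 works:
  constraint 2 holds since a + f = 7.
  constraint 3 holds since c - b = 0.
The rest check out directly.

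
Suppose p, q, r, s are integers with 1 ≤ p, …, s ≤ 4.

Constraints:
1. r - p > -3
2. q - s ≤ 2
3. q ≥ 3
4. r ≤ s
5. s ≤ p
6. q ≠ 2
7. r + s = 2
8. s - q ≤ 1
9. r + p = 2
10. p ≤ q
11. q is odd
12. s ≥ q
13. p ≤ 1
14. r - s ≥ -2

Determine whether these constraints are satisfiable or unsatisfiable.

From constraints 3 and 12: s ≥ q and q ≥ 3, so s ≥ 3. From constraints 5 and 13: s ≤ p and p ≤ 1, so s ≤ 1. But 1 < 3, so no value of s works.

Unsatisfiable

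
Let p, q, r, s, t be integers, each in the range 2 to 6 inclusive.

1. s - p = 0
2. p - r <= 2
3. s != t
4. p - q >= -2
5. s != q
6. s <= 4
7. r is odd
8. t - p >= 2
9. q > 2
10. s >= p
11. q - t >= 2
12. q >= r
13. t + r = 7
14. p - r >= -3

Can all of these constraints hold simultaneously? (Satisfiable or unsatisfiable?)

Unsatisfiable

Constraints 4, 8, and 11 give t − p ≥ 2, p − q ≥ -2, q − t ≥ 2.
Adding all 3 inequalities: the left sides telescope to 0, and the right sides sum to 2 + (-2) + 2 = 2. So 0 ≥ 2, which is false.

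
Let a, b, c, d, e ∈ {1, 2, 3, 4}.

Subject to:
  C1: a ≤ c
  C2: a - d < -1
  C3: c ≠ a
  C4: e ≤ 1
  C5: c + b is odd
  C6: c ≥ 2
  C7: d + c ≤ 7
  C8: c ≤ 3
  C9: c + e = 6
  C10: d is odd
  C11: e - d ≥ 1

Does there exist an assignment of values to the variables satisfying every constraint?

From constraint 8: c ≤ 3. From constraint 4: e ≤ 1. Hence c + e ≤ 4. But constraint 9 requires c + e = 6, and 6 > 4. Contradiction.

Unsatisfiable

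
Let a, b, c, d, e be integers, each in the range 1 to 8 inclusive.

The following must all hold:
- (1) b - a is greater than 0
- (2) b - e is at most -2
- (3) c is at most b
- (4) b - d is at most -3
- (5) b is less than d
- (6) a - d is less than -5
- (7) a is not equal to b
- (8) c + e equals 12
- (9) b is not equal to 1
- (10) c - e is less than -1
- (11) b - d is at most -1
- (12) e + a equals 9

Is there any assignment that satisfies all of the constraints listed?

Satisfiable

Setting (a, b, c, d, e) = (1, 4, 4, 7, 8) satisfies everything: constraint 1: b - a = 3; constraint 2: b - e = -4, and the others follow.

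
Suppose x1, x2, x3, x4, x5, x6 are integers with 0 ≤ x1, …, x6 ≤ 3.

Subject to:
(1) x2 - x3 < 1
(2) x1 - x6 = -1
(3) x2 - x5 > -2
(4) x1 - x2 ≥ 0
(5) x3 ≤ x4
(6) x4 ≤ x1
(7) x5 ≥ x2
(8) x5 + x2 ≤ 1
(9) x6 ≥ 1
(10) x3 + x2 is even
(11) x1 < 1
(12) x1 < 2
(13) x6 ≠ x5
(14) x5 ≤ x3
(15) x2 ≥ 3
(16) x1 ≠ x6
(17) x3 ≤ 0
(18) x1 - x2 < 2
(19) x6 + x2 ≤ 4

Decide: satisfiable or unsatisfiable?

From constraints 7 and 15: x5 ≥ x2 and x2 ≥ 3, so x5 ≥ 3. From constraints 14 and 17: x5 ≤ x3 and x3 ≤ 0, so x5 ≤ 0. But 0 < 3, so no value of x5 works.

Unsatisfiable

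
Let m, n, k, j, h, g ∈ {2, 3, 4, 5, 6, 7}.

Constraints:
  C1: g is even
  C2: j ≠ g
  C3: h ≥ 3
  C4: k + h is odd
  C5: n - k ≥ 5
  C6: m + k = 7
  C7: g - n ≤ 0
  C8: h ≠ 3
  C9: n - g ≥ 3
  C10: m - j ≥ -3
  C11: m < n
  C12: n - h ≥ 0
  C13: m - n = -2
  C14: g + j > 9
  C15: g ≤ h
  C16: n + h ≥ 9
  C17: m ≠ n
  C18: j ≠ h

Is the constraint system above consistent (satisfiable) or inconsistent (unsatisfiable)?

Satisfiable

Try m = 5, n = 7, k = 2, j = 6, h = 5, g = 4.
Check constraint 5: n - k = 5; constraint 6: m + k = 7; constraint 7: g - n = -3. The remaining constraints are straightforward to verify.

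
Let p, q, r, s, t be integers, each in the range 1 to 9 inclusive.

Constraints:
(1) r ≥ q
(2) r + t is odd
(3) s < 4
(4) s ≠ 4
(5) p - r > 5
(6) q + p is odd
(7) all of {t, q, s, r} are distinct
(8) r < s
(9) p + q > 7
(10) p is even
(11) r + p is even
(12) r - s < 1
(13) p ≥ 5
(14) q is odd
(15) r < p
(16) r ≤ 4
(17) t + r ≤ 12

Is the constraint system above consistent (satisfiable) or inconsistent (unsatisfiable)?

One satisfying assignment is p = 8, q = 1, r = 2, s = 3, t = 9.
For the less obvious constraints — constraint 5: p - r = 6; constraint 9: p + q = 9 — and the others hold by inspection.

Satisfiable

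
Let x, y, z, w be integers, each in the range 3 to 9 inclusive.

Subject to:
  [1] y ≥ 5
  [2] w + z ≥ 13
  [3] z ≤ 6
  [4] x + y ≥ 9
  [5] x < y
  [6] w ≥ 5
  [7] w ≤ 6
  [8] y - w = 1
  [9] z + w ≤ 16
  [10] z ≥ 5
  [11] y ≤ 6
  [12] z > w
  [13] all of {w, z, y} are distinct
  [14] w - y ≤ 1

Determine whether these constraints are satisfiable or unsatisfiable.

Constraints 1, 3, 6, 7, 10, and 11 confine each of w, z, y to the 2 values {5, 6}.
Constraint 13 requires all 3 of them to be distinct, but only 2 values are available — impossible by the pigeonhole principle.

Unsatisfiable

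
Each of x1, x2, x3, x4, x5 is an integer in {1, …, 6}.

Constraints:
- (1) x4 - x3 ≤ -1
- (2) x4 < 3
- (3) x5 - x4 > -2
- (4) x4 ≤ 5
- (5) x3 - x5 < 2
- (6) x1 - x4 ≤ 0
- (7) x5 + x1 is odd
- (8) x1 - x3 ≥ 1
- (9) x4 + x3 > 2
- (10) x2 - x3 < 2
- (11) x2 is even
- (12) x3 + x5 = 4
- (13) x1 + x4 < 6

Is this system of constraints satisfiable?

Constraints 1, 6, and 8 give x1 − x3 ≥ 1, x3 − x4 ≥ 1, x4 − x1 ≥ 0.
Adding all 3 inequalities: the left sides telescope to 0, and the right sides sum to 1 + 1 + 0 = 2. So 0 ≥ 2, which is false.

Unsatisfiable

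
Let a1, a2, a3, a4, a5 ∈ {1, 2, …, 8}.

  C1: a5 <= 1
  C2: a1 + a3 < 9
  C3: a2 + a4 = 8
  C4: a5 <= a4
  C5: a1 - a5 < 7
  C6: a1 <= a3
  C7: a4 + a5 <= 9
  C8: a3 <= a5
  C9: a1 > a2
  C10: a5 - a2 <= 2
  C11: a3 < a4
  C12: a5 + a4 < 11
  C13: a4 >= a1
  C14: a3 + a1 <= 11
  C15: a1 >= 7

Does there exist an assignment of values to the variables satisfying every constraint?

Unsatisfiable

From constraints 6 and 15: a3 ≥ a1 and a1 ≥ 7, so a3 ≥ 7. From constraints 1 and 8: a3 ≤ a5 and a5 ≤ 1, so a3 ≤ 1. But 1 < 7, so no value of a3 works.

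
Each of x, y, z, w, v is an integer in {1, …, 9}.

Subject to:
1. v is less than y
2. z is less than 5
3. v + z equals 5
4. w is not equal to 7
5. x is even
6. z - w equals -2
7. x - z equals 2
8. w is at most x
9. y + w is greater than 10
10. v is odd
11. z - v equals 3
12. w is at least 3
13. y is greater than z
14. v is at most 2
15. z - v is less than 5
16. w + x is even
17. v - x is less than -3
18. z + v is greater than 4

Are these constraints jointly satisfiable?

Take x = 6, y = 6, z = 4, w = 6, v = 1. Then constraint 3: v + z = 5; constraint 6: z - w = -2, and every other listed constraint is also met.

Satisfiable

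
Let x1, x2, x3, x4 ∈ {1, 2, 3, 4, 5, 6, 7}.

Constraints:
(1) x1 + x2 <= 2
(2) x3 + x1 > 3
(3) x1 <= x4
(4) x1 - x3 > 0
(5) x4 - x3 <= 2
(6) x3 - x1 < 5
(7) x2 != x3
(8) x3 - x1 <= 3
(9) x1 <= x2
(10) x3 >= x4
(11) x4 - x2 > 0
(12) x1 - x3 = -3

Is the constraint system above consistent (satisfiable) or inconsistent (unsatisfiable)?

Constraints 4, 9, 10, and 11 give x2 < x4, x4 ≤ x3, x3 < x1, x1 ≤ x2. Chaining: x2 < x4 ≤ x3 < x1 ≤ x2, which forces x2 < x2 — impossible.

Unsatisfiable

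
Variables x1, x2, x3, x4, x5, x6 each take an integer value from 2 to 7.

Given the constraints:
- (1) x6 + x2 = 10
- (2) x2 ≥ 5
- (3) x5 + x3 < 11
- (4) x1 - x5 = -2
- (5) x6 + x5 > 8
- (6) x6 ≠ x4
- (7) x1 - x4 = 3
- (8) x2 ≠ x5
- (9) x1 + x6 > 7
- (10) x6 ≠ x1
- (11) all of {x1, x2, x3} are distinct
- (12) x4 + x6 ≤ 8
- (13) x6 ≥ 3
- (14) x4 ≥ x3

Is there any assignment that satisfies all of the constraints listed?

Take x1 = 5, x2 = 6, x3 = 2, x4 = 2, x5 = 7, x6 = 4. Then constraint 1: x6 + x2 = 10; constraint 3: x5 + x3 = 9, and every other listed constraint is also met.

Satisfiable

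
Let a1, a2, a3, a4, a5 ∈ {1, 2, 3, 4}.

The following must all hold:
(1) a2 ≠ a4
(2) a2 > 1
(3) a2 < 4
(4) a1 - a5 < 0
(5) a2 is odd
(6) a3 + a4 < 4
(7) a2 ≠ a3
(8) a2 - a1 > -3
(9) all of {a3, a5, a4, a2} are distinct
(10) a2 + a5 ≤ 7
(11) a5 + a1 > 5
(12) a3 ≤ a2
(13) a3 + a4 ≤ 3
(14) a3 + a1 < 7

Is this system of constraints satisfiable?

Satisfiable

Try a1 = 3, a2 = 3, a3 = 2, a4 = 1, a5 = 4.
Check constraint 4: a1 - a5 = -1; constraint 6: a3 + a4 = 3; constraint 8: a2 - a1 = 0. The remaining constraints are straightforward to verify.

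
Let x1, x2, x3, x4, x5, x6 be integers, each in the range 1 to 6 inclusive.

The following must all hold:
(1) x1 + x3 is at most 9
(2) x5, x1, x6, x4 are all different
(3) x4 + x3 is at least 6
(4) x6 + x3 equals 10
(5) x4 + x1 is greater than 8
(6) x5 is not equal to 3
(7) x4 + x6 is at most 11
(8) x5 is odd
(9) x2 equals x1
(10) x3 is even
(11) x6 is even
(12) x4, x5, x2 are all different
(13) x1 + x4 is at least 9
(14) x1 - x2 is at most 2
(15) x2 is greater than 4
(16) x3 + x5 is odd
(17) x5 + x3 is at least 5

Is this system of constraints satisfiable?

Satisfiable

Try x1 = 5, x2 = 5, x3 = 4, x4 = 4, x5 = 1, x6 = 6.
Check constraint 1: x1 + x3 = 9; constraint 3: x4 + x3 = 8; constraint 4: x6 + x3 = 10. The remaining constraints are straightforward to verify.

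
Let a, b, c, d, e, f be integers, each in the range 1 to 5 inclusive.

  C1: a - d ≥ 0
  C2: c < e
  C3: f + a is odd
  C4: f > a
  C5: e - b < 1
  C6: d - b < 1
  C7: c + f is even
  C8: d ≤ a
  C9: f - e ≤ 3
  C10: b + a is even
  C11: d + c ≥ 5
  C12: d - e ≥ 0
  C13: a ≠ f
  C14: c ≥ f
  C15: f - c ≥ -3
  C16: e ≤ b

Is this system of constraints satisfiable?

Unsatisfiable

Constraints 1, 2, 4, 12, and 14 give f ≤ c, c < e, e ≤ d, d ≤ a, a < f. Chaining: f ≤ c < e ≤ d ≤ a < f, which forces f < f — impossible.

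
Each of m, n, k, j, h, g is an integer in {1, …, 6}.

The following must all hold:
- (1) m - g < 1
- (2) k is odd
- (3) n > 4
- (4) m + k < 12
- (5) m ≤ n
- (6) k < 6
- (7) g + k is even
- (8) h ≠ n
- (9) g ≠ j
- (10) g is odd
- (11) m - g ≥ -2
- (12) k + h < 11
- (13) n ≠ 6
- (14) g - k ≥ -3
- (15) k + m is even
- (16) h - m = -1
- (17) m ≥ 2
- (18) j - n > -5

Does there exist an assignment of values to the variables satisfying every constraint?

Try m = 5, n = 5, k = 5, j = 3, h = 4, g = 5.
Check constraint 1: m - g = 0; constraint 4: m + k = 10. The remaining constraints are straightforward to verify.

Satisfiable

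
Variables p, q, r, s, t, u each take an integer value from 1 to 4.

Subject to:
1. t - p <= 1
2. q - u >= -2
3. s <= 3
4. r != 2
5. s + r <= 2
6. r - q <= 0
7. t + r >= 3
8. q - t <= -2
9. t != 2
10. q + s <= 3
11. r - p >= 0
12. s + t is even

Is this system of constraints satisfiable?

Constraints 1, 6, 8, and 11 give t − q ≥ 2, q − r ≥ 0, r − p ≥ 0, p − t ≥ -1.
Adding all 4 inequalities: the left sides telescope to 0, and the right sides sum to 2 + 0 + 0 + (-1) = 1. So 0 ≥ 1, which is false.

Unsatisfiable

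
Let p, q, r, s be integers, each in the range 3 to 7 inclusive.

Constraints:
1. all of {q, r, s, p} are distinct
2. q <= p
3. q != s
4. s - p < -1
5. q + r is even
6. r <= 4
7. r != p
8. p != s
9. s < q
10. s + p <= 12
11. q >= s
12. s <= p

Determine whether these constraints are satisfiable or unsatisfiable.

Satisfiable

Setting (p, q, r, s) = (7, 6, 4, 5) satisfies everything: constraint 1: values 6, 4, 5, 7 are distinct; constraint 4: s - p = -2; constraint 10: s + p = 12, and the others follow.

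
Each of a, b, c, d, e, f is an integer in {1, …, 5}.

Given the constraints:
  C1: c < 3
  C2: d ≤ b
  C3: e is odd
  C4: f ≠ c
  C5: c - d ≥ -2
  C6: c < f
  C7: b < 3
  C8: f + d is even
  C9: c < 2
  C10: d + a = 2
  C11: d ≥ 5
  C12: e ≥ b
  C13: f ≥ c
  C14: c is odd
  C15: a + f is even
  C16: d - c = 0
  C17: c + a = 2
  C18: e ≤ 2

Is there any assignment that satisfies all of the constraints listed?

From constraints 2 and 11: b ≥ d and d ≥ 5, so b ≥ 5. From constraints 12 and 18: b ≤ e and e ≤ 2, so b ≤ 2. But 2 < 5, so no value of b works.

Unsatisfiable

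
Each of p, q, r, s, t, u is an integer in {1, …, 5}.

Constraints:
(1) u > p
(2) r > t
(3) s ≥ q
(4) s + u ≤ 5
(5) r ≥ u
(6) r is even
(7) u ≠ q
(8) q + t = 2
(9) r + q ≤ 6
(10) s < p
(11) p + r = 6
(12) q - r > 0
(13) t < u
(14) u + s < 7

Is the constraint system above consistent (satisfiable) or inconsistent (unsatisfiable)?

Constraints 1, 3, 5, 10, and 12 give p < u, u ≤ r, r < q, q ≤ s, s < p. Chaining: p < u ≤ r < q ≤ s < p, which forces p < p — impossible.

Unsatisfiable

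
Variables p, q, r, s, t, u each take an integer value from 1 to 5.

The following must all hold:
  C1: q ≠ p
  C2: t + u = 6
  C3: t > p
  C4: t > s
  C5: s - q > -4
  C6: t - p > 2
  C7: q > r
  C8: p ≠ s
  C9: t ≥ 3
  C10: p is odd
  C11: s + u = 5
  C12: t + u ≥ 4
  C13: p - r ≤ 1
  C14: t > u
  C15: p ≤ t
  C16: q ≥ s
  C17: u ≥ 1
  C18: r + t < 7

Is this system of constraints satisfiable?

Satisfiable

Try p = 1, q = 5, r = 2, s = 3, t = 4, u = 2.
Check constraint 2: t + u = 6; constraint 5: s - q = -2. The remaining constraints are straightforward to verify.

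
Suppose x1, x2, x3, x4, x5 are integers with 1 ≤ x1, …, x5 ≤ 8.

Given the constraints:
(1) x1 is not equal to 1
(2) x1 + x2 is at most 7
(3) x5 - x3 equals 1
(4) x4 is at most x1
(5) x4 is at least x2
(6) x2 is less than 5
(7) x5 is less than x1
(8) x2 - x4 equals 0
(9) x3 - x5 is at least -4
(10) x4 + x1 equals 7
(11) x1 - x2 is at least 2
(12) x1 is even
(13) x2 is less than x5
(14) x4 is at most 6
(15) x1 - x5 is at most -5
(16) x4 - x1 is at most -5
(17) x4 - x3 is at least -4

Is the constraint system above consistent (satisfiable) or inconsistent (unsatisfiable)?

Constraints 9, 15, 16, and 17 give x1 − x4 ≥ 5, x4 − x3 ≥ -4, x3 − x5 ≥ -4, x5 − x1 ≥ 5.
Adding all 4 inequalities: the left sides telescope to 0, and the right sides sum to 5 + (-4) + (-4) + 5 = 2. So 0 ≥ 2, which is false.

Unsatisfiable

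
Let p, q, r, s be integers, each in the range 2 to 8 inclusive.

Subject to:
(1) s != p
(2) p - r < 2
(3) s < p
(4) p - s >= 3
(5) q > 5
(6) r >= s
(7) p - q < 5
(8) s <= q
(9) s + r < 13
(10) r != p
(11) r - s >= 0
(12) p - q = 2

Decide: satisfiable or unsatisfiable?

The assignment p = 8, q = 6, r = 7, s = 5 works:
  constraint 2 holds since p - r = 1.
  constraint 4 holds since p - s = 3.
The rest check out directly.

Satisfiable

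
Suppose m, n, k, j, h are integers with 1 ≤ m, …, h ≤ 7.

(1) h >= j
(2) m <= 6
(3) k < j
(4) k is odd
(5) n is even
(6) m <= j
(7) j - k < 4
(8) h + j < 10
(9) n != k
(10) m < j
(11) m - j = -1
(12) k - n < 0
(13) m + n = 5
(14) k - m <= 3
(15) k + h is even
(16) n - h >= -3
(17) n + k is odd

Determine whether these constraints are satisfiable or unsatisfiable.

Satisfiable

Setting (m, n, k, j, h) = (1, 4, 1, 2, 5) satisfies everything: constraint 7: j - k = 1; constraint 8: h + j = 7; constraint 11: m - j = -1, and the others follow.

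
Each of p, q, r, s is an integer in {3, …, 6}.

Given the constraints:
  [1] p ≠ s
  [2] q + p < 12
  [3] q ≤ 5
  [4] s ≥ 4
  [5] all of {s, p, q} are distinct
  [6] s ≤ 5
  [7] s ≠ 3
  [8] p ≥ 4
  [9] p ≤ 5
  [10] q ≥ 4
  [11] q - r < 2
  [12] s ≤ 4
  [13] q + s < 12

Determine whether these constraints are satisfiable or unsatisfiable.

Unsatisfiable

Constraints 3, 4, 6, 8, 9, and 10 confine each of s, p, q to the 2 values {4, 5}.
Constraint 5 requires all 3 of them to be distinct, but only 2 values are available — impossible by the pigeonhole principle.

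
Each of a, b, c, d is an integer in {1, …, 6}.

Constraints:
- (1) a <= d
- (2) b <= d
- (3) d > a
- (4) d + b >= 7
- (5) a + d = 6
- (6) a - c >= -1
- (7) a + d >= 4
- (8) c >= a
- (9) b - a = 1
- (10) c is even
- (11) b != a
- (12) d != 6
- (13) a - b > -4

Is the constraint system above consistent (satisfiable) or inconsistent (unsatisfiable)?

Satisfiable

Try a = 2, b = 3, c = 2, d = 4.
Check constraint 4: d + b = 7; constraint 5: a + d = 6. The remaining constraints are straightforward to verify.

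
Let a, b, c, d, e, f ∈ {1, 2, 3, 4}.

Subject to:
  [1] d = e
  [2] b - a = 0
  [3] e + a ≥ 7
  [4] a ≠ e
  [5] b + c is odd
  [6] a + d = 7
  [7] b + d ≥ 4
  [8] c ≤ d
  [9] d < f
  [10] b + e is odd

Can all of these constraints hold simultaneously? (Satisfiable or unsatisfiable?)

Try a = 4, b = 4, c = 3, d = 3, e = 3, f = 4.
Check constraint 2: b - a = 0; constraint 3: e + a = 7; constraint 6: a + d = 7. The remaining constraints are straightforward to verify.

Satisfiable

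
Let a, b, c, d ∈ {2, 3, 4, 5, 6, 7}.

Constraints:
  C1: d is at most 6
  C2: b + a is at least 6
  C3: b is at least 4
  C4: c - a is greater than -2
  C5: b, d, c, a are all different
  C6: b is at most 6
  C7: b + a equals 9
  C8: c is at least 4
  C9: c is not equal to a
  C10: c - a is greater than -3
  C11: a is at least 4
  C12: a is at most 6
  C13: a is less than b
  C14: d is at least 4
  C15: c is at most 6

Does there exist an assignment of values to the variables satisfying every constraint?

Constraints 1, 3, 6, 8, 11, 12, 14, and 15 confine each of b, d, c, a to the 3 values {4, …, 6}.
Constraint 5 requires all 4 of them to be distinct, but only 3 values are available — impossible by the pigeonhole principle.

Unsatisfiable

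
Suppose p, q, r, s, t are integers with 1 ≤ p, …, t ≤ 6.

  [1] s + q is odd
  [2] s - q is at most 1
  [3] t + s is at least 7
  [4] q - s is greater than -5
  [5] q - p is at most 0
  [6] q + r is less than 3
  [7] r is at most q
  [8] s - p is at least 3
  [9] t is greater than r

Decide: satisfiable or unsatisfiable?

Constraints 2, 5, and 8 give s − p ≥ 3, p − q ≥ 0, q − s ≥ -1.
Adding all 3 inequalities: the left sides telescope to 0, and the right sides sum to 3 + 0 + (-1) = 2. So 0 ≥ 2, which is false.

Unsatisfiable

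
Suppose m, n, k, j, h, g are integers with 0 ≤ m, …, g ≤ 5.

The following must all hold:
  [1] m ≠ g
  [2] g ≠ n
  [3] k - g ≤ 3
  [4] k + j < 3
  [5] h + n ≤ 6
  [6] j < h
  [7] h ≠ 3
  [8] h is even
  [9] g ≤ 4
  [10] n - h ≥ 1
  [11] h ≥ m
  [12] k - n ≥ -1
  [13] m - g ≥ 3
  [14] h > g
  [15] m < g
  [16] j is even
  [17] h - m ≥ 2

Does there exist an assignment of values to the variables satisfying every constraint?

Unsatisfiable

Constraints 3, 10, 12, 13, and 17 give k − n ≥ -1, n − h ≥ 1, h − m ≥ 2, m − g ≥ 3, g − k ≥ -3.
Adding all 5 inequalities: the left sides telescope to 0, and the right sides sum to (-1) + 1 + 2 + 3 + (-3) = 2. So 0 ≥ 2, which is false.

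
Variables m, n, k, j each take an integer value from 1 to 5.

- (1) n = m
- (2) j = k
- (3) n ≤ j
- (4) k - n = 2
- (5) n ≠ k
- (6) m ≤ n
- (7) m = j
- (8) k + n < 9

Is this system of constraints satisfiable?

From constraints 1, 2, and 7, n = m = j = k, so n = k. But constraint 5 says n ≠ k. Contradiction.

Unsatisfiable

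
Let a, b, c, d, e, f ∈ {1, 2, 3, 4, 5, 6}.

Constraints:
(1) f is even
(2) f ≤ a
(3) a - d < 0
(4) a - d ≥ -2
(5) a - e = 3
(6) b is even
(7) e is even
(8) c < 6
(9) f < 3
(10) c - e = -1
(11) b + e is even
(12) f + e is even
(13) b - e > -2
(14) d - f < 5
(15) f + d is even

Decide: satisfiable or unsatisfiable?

Satisfiable

The assignment a = 5, b = 2, c = 1, d = 6, e = 2, f = 2 works:
  constraint 3 holds since a - d = -1.
  constraint 4 holds since a - d = -1.
The rest check out directly.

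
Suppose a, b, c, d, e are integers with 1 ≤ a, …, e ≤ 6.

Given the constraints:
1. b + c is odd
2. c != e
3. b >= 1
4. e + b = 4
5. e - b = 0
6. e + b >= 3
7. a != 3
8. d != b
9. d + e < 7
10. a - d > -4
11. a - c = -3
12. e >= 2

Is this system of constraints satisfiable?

Take a = 2, b = 2, c = 5, d = 4, e = 2. Then constraint 4: e + b = 4; constraint 5: e - b = 0; constraint 6: e + b = 4, and every other listed constraint is also met.

Satisfiable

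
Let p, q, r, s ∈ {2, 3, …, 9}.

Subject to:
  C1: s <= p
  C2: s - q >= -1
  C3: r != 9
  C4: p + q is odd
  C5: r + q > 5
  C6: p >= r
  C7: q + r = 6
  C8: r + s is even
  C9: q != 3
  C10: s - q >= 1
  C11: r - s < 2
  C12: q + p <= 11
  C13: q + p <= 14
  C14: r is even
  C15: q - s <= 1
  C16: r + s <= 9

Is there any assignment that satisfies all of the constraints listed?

The assignment p = 9, q = 2, r = 4, s = 4 works:
  constraint 2 holds since s - q = 2.
  constraint 5 holds since r + q = 6.
The rest check out directly.

Satisfiable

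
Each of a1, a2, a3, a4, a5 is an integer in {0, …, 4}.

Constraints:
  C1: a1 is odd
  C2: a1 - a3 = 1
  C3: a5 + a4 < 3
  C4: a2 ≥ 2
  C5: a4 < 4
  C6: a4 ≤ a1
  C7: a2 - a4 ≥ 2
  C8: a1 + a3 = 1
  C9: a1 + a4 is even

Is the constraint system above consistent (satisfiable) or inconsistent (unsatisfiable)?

One satisfying assignment is a1 = 1, a2 = 4, a3 = 0, a4 = 1, a5 = 0.
For the less obvious constraints — constraint 2: a1 - a3 = 1; constraint 3: a5 + a4 = 1 — and the others hold by inspection.

Satisfiable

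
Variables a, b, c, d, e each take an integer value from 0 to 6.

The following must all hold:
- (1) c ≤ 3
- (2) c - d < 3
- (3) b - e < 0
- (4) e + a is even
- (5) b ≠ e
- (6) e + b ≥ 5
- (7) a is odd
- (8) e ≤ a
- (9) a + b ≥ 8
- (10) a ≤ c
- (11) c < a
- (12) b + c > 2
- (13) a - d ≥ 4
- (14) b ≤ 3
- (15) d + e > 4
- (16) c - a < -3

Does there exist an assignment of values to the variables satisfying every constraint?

Unsatisfiable

From constraints 1 and 10: a ≤ c ≤ 3. From constraint 14: b ≤ 3. Hence a + b ≤ 6. But constraint 9 requires a + b ≥ 8, and 8 > 6. Contradiction.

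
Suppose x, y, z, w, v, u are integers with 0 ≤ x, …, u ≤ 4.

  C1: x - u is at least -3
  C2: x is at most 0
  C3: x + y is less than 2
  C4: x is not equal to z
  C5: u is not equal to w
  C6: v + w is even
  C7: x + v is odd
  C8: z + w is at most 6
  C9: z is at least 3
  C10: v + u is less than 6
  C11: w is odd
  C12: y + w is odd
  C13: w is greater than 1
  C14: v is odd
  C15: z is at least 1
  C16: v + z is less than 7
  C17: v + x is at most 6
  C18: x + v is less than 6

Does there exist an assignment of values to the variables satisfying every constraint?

Take x = 0, y = 0, z = 3, w = 3, v = 3, u = 2. Then constraint 1: x - u = -2; constraint 3: x + y = 0, and every other listed constraint is also met.

Satisfiable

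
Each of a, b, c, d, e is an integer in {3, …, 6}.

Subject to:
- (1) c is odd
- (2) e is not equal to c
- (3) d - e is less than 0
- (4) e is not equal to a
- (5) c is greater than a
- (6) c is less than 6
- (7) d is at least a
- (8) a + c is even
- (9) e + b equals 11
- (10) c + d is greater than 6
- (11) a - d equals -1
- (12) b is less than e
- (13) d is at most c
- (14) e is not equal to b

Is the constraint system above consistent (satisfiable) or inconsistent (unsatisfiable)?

Satisfiable

Setting (a, b, c, d, e) = (3, 5, 5, 4, 6) satisfies everything: constraint 3: d - e = -2; constraint 9: e + b = 11, and the others follow.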